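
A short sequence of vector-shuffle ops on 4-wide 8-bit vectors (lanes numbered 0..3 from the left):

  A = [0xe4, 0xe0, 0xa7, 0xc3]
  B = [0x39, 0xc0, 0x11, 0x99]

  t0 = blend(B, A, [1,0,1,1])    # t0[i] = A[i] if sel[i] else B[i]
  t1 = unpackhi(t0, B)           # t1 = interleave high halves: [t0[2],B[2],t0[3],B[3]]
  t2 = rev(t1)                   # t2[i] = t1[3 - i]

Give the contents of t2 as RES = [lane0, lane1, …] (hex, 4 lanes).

→ t0 |e4|c0|a7|c3|
→ t1 |a7|11|c3|99|
→ t2 |99|c3|11|a7|

RES = [ 0x99  0xc3  0x11  0xa7 ]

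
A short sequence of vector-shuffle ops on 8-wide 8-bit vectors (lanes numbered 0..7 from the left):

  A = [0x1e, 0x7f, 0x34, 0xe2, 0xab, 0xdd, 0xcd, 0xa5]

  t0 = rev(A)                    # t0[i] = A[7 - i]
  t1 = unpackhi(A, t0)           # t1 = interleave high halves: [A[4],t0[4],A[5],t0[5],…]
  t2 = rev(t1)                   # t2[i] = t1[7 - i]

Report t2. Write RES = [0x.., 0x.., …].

RES = [0x1e, 0xa5, 0x7f, 0xcd, 0x34, 0xdd, 0xe2, 0xab]

t0 = [0xa5, 0xcd, 0xdd, 0xab, 0xe2, 0x34, 0x7f, 0x1e]
t1 = [0xab, 0xe2, 0xdd, 0x34, 0xcd, 0x7f, 0xa5, 0x1e]
t2 = [0x1e, 0xa5, 0x7f, 0xcd, 0x34, 0xdd, 0xe2, 0xab]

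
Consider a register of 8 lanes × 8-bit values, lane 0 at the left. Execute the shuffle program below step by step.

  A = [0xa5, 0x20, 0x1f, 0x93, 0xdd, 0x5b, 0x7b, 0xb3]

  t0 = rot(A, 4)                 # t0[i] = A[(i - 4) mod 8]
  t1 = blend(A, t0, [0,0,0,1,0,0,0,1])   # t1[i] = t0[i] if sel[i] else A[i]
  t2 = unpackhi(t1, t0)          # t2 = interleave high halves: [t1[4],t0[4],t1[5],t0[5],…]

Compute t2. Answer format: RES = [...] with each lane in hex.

RES = [ 0xdd  0xa5  0x5b  0x20  0x7b  0x1f  0x93  0x93 ]

  t0: dd 5b 7b b3 a5 20 1f 93
  t1: a5 20 1f b3 dd 5b 7b 93
  t2: dd a5 5b 20 7b 1f 93 93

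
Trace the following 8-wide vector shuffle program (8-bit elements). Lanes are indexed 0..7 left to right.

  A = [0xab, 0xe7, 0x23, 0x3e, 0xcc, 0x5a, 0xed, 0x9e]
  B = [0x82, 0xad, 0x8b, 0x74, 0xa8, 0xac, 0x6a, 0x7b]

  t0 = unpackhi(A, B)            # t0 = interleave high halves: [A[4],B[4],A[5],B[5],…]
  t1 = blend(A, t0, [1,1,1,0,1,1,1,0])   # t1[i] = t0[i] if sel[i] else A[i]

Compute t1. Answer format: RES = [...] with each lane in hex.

RES = [0xcc, 0xa8, 0x5a, 0x3e, 0xed, 0x6a, 0x9e, 0x9e]

→ t0 |cc|a8|5a|ac|ed|6a|9e|7b|
→ t1 |cc|a8|5a|3e|ed|6a|9e|9e|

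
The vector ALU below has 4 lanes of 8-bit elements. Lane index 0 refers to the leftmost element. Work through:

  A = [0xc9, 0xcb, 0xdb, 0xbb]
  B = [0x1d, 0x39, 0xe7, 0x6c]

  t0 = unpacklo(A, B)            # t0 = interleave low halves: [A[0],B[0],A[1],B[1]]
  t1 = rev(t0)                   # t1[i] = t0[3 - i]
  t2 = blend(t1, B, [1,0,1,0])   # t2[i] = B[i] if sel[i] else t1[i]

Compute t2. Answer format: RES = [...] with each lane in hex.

t0 = [0xc9, 0x1d, 0xcb, 0x39]
t1 = [0x39, 0xcb, 0x1d, 0xc9]
t2 = [0x1d, 0xcb, 0xe7, 0xc9]

RES = [0x1d, 0xcb, 0xe7, 0xc9]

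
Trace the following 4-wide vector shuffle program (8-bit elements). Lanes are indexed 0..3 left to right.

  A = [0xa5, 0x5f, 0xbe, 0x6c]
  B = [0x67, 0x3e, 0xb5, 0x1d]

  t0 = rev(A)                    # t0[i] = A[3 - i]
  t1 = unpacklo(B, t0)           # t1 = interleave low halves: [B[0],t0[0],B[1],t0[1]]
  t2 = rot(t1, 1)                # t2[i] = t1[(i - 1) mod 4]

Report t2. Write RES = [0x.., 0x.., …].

→ t0 |6c|be|5f|a5|
→ t1 |67|6c|3e|be|
→ t2 |be|67|6c|3e|

RES = [0xbe, 0x67, 0x6c, 0x3e]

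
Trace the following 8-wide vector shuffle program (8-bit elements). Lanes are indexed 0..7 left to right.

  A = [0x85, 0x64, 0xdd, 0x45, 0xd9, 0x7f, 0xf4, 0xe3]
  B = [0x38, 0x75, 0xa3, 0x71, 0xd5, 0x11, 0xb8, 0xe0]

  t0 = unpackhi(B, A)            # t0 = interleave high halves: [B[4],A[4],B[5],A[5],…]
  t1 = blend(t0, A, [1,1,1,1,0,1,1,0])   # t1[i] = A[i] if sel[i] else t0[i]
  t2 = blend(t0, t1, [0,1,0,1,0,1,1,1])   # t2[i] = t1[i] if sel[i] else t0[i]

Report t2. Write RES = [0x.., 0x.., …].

RES = [ 0xd5  0x64  0x11  0x45  0xb8  0x7f  0xf4  0xe3 ]

  t0: d5 d9 11 7f b8 f4 e0 e3
  t1: 85 64 dd 45 b8 7f f4 e3
  t2: d5 64 11 45 b8 7f f4 e3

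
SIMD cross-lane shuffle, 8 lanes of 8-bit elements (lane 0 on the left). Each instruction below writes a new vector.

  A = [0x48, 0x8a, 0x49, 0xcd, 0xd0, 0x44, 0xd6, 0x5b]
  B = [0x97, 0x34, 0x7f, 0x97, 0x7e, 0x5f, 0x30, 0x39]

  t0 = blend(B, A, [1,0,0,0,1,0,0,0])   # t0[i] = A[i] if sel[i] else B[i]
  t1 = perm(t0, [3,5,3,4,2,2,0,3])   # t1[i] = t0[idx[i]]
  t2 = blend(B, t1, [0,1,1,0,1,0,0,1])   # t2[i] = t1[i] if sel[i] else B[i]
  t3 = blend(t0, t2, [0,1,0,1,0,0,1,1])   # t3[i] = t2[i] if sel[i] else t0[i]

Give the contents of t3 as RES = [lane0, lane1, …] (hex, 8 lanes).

  t0: 48 34 7f 97 d0 5f 30 39
  t1: 97 5f 97 d0 7f 7f 48 97
  t2: 97 5f 97 97 7f 5f 30 97
  t3: 48 5f 7f 97 d0 5f 30 97

RES = [0x48, 0x5f, 0x7f, 0x97, 0xd0, 0x5f, 0x30, 0x97]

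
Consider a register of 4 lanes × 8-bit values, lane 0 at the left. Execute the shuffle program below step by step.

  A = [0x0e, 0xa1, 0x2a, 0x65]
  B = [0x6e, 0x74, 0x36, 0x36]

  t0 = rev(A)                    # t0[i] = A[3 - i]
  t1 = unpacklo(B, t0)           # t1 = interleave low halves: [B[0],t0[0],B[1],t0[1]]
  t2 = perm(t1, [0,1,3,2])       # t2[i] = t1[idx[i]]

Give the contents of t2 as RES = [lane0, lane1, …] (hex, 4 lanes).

RES = [ 0x6e  0x65  0x2a  0x74 ]

  t0: 65 2a a1 0e
  t1: 6e 65 74 2a
  t2: 6e 65 2a 74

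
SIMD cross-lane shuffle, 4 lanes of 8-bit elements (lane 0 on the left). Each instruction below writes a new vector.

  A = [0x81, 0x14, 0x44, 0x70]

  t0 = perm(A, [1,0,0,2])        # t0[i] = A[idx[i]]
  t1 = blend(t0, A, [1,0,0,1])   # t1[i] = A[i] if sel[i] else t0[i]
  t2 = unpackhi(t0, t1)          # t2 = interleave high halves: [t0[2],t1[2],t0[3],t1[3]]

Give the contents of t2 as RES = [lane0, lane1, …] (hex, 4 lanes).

RES = [ 0x81  0x81  0x44  0x70 ]

  t0: 14 81 81 44
  t1: 81 81 81 70
  t2: 81 81 44 70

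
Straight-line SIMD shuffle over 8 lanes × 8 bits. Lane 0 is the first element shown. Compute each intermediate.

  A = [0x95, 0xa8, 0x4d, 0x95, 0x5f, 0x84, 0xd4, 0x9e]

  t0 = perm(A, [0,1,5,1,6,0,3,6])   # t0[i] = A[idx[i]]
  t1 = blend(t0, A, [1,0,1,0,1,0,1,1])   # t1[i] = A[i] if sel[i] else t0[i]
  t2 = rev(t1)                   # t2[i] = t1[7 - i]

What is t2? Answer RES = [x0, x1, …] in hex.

→ t0 |95|a8|84|a8|d4|95|95|d4|
→ t1 |95|a8|4d|a8|5f|95|d4|9e|
→ t2 |9e|d4|95|5f|a8|4d|a8|95|

RES = [0x9e, 0xd4, 0x95, 0x5f, 0xa8, 0x4d, 0xa8, 0x95]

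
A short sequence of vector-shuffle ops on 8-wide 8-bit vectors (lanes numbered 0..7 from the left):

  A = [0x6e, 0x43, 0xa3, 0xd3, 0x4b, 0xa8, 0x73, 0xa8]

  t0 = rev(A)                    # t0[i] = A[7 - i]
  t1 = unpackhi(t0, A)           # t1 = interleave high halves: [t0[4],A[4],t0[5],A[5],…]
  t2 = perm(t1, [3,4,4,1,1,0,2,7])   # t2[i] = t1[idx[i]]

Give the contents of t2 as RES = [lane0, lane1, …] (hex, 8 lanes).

  t0: a8 73 a8 4b d3 a3 43 6e
  t1: d3 4b a3 a8 43 73 6e a8
  t2: a8 43 43 4b 4b d3 a3 a8

RES = [0xa8, 0x43, 0x43, 0x4b, 0x4b, 0xd3, 0xa3, 0xa8]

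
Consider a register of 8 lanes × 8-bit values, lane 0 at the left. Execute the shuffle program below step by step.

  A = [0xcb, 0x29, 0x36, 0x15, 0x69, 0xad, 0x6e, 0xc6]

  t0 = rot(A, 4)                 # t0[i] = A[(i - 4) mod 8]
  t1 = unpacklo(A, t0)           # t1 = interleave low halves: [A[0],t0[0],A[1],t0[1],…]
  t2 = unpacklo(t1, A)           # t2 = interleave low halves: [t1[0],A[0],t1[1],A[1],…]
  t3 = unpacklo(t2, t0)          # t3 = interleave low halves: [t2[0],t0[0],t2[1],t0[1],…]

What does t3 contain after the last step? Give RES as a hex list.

t0 = [0x69, 0xad, 0x6e, 0xc6, 0xcb, 0x29, 0x36, 0x15]
t1 = [0xcb, 0x69, 0x29, 0xad, 0x36, 0x6e, 0x15, 0xc6]
t2 = [0xcb, 0xcb, 0x69, 0x29, 0x29, 0x36, 0xad, 0x15]
t3 = [0xcb, 0x69, 0xcb, 0xad, 0x69, 0x6e, 0x29, 0xc6]

RES = [ 0xcb  0x69  0xcb  0xad  0x69  0x6e  0x29  0xc6 ]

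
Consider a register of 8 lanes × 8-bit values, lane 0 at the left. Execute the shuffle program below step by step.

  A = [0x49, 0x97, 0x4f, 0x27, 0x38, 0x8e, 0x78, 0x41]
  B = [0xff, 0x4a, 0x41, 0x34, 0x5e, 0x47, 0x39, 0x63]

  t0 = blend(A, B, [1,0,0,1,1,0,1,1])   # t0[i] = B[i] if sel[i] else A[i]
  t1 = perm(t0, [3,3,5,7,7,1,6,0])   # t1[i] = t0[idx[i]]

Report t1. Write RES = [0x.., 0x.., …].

RES = [ 0x34  0x34  0x8e  0x63  0x63  0x97  0x39  0xff ]

  t0: ff 97 4f 34 5e 8e 39 63
  t1: 34 34 8e 63 63 97 39 ff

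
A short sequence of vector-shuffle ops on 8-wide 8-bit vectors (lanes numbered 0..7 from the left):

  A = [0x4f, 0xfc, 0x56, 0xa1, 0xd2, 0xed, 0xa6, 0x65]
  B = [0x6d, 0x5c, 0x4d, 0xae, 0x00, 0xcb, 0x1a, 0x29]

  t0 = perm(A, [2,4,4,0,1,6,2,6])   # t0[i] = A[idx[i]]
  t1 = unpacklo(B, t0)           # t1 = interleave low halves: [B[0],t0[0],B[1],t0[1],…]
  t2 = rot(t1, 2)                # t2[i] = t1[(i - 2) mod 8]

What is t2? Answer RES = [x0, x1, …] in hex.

RES = [ 0xae  0x4f  0x6d  0x56  0x5c  0xd2  0x4d  0xd2 ]

→ t0 |56|d2|d2|4f|fc|a6|56|a6|
→ t1 |6d|56|5c|d2|4d|d2|ae|4f|
→ t2 |ae|4f|6d|56|5c|d2|4d|d2|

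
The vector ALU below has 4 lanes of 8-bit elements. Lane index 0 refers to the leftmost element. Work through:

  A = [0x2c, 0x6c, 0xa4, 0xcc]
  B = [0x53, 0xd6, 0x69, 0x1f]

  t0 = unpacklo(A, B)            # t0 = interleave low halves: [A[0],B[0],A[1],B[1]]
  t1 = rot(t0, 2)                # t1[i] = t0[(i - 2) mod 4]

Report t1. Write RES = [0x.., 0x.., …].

RES = [ 0x6c  0xd6  0x2c  0x53 ]

  t0: 2c 53 6c d6
  t1: 6c d6 2c 53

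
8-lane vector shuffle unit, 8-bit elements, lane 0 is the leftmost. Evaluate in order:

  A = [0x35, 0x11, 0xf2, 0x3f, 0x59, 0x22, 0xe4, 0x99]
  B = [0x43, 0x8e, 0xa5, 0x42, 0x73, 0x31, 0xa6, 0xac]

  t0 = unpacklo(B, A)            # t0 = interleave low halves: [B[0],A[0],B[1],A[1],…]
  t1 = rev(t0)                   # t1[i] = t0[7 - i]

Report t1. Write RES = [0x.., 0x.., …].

RES = [0x3f, 0x42, 0xf2, 0xa5, 0x11, 0x8e, 0x35, 0x43]

  t0: 43 35 8e 11 a5 f2 42 3f
  t1: 3f 42 f2 a5 11 8e 35 43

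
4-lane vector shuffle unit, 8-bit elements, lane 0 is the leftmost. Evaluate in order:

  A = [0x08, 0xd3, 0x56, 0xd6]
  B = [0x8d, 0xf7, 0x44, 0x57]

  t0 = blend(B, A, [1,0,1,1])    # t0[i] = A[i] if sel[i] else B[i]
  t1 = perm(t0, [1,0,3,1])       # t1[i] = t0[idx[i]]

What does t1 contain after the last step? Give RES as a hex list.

  t0: 08 f7 56 d6
  t1: f7 08 d6 f7

RES = [ 0xf7  0x08  0xd6  0xf7 ]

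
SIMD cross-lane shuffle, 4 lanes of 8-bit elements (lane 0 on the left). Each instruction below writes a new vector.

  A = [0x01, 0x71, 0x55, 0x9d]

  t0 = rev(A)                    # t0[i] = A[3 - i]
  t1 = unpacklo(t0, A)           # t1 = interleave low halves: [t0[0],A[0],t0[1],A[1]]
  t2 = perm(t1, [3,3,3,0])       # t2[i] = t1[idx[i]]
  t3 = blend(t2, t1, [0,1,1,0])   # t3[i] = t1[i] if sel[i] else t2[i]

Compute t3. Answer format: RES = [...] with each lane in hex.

RES = [ 0x71  0x01  0x55  0x9d ]

  t0: 9d 55 71 01
  t1: 9d 01 55 71
  t2: 71 71 71 9d
  t3: 71 01 55 9d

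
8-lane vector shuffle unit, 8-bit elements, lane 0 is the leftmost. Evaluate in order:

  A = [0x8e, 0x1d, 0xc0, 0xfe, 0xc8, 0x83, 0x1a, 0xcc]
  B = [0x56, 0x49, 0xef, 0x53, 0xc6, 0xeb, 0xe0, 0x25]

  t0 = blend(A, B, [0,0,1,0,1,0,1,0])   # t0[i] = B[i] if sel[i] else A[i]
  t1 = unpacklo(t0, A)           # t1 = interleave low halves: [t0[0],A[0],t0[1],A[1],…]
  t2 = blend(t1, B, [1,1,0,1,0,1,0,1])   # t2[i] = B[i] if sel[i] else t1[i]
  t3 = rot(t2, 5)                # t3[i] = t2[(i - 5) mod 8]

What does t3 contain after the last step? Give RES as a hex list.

RES = [0x53, 0xef, 0xeb, 0xfe, 0x25, 0x56, 0x49, 0x1d]

t0 = [0x8e, 0x1d, 0xef, 0xfe, 0xc6, 0x83, 0xe0, 0xcc]
t1 = [0x8e, 0x8e, 0x1d, 0x1d, 0xef, 0xc0, 0xfe, 0xfe]
t2 = [0x56, 0x49, 0x1d, 0x53, 0xef, 0xeb, 0xfe, 0x25]
t3 = [0x53, 0xef, 0xeb, 0xfe, 0x25, 0x56, 0x49, 0x1d]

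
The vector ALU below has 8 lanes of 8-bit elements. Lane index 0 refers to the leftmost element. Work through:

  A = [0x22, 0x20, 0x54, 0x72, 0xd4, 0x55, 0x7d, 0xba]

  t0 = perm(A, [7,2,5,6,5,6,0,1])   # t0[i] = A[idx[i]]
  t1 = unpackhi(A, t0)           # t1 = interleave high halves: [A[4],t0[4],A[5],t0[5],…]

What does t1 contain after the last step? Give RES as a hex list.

RES = [ 0xd4  0x55  0x55  0x7d  0x7d  0x22  0xba  0x20 ]

→ t0 |ba|54|55|7d|55|7d|22|20|
→ t1 |d4|55|55|7d|7d|22|ba|20|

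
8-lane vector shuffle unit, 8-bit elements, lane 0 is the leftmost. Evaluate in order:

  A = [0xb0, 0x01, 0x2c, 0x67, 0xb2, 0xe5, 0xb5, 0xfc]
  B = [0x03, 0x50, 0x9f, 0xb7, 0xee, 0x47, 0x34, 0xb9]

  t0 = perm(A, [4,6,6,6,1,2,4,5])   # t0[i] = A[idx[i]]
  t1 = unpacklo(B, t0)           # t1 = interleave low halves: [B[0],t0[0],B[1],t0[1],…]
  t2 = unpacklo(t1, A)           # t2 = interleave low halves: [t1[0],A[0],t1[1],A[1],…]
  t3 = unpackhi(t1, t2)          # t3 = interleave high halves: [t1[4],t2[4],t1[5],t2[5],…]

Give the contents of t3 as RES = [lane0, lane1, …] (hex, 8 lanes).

RES = [0x9f, 0x50, 0xb5, 0x2c, 0xb7, 0xb5, 0xb5, 0x67]

t0 = [0xb2, 0xb5, 0xb5, 0xb5, 0x01, 0x2c, 0xb2, 0xe5]
t1 = [0x03, 0xb2, 0x50, 0xb5, 0x9f, 0xb5, 0xb7, 0xb5]
t2 = [0x03, 0xb0, 0xb2, 0x01, 0x50, 0x2c, 0xb5, 0x67]
t3 = [0x9f, 0x50, 0xb5, 0x2c, 0xb7, 0xb5, 0xb5, 0x67]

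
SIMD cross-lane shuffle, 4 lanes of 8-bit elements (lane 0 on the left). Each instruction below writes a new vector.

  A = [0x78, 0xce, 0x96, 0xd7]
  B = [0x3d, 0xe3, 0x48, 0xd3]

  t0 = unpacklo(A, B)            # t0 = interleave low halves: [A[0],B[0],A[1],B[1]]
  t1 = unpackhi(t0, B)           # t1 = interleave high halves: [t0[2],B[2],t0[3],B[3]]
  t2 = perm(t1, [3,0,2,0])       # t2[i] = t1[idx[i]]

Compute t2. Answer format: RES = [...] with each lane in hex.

→ t0 |78|3d|ce|e3|
→ t1 |ce|48|e3|d3|
→ t2 |d3|ce|e3|ce|

RES = [ 0xd3  0xce  0xe3  0xce ]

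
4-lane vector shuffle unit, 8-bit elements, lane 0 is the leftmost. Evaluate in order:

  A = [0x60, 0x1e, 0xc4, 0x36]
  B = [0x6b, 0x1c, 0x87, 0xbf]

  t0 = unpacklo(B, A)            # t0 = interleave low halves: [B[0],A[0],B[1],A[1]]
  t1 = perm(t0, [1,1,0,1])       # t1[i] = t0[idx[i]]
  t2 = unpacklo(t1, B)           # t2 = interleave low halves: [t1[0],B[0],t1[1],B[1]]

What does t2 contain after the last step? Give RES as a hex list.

  t0: 6b 60 1c 1e
  t1: 60 60 6b 60
  t2: 60 6b 60 1c

RES = [0x60, 0x6b, 0x60, 0x1c]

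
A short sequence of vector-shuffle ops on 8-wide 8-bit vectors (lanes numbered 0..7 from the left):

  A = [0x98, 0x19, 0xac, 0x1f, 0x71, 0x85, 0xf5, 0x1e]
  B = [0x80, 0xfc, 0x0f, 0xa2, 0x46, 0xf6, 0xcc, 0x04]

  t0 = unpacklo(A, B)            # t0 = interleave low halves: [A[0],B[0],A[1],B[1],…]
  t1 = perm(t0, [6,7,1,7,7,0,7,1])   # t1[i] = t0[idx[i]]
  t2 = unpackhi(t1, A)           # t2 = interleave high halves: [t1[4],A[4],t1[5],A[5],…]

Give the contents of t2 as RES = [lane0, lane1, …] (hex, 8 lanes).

t0 = [0x98, 0x80, 0x19, 0xfc, 0xac, 0x0f, 0x1f, 0xa2]
t1 = [0x1f, 0xa2, 0x80, 0xa2, 0xa2, 0x98, 0xa2, 0x80]
t2 = [0xa2, 0x71, 0x98, 0x85, 0xa2, 0xf5, 0x80, 0x1e]

RES = [ 0xa2  0x71  0x98  0x85  0xa2  0xf5  0x80  0x1e ]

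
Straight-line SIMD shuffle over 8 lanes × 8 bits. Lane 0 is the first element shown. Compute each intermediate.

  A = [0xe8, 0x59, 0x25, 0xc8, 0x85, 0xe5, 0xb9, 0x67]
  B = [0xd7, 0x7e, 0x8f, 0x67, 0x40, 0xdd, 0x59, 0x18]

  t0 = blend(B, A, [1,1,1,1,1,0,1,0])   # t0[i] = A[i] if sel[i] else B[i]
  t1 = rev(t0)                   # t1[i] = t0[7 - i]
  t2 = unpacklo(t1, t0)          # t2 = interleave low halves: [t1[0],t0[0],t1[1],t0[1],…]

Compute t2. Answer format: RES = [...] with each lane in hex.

  t0: e8 59 25 c8 85 dd b9 18
  t1: 18 b9 dd 85 c8 25 59 e8
  t2: 18 e8 b9 59 dd 25 85 c8

RES = [0x18, 0xe8, 0xb9, 0x59, 0xdd, 0x25, 0x85, 0xc8]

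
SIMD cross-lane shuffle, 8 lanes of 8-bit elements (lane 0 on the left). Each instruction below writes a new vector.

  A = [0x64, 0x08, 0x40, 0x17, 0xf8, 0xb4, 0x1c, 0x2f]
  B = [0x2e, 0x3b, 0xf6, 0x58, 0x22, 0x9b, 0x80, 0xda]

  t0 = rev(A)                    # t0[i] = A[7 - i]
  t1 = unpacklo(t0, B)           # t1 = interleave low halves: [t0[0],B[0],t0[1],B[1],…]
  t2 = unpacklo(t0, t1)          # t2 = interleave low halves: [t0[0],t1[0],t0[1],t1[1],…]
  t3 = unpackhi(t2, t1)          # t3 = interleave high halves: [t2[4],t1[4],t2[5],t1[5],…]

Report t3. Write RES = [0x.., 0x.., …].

RES = [0xb4, 0xb4, 0x1c, 0xf6, 0xf8, 0xf8, 0x3b, 0x58]

t0 = [0x2f, 0x1c, 0xb4, 0xf8, 0x17, 0x40, 0x08, 0x64]
t1 = [0x2f, 0x2e, 0x1c, 0x3b, 0xb4, 0xf6, 0xf8, 0x58]
t2 = [0x2f, 0x2f, 0x1c, 0x2e, 0xb4, 0x1c, 0xf8, 0x3b]
t3 = [0xb4, 0xb4, 0x1c, 0xf6, 0xf8, 0xf8, 0x3b, 0x58]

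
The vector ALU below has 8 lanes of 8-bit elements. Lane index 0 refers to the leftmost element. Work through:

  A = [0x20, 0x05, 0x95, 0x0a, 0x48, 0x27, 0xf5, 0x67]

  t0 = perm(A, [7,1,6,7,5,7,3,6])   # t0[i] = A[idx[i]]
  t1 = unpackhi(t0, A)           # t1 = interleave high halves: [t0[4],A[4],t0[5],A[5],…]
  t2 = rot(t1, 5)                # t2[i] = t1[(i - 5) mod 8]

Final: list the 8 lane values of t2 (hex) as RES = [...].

RES = [0x27, 0x0a, 0xf5, 0xf5, 0x67, 0x27, 0x48, 0x67]

  t0: 67 05 f5 67 27 67 0a f5
  t1: 27 48 67 27 0a f5 f5 67
  t2: 27 0a f5 f5 67 27 48 67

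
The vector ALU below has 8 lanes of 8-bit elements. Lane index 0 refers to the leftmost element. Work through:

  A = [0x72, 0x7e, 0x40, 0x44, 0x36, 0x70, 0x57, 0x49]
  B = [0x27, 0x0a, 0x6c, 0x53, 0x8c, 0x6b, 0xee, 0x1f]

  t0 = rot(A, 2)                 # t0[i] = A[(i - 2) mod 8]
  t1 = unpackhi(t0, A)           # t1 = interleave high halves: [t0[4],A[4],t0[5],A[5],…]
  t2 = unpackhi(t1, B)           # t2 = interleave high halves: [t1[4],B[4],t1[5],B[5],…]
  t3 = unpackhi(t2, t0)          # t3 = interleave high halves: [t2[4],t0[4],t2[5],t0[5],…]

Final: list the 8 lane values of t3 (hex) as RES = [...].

RES = [ 0x70  0x40  0xee  0x44  0x49  0x36  0x1f  0x70 ]

  t0: 57 49 72 7e 40 44 36 70
  t1: 40 36 44 70 36 57 70 49
  t2: 36 8c 57 6b 70 ee 49 1f
  t3: 70 40 ee 44 49 36 1f 70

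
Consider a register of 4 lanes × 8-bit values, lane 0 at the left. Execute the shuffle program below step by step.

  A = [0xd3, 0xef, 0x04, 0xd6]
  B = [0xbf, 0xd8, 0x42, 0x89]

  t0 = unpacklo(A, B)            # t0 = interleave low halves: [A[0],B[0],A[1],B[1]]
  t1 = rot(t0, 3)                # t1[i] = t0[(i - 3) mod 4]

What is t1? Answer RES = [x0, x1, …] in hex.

RES = [ 0xbf  0xef  0xd8  0xd3 ]

→ t0 |d3|bf|ef|d8|
→ t1 |bf|ef|d8|d3|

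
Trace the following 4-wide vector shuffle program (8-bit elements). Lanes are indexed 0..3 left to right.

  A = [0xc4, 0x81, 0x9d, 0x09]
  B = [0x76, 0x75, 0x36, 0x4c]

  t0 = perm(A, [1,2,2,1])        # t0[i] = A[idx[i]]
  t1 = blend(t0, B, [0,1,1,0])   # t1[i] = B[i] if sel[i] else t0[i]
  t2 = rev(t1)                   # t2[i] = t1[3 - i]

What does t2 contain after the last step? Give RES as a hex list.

t0 = [0x81, 0x9d, 0x9d, 0x81]
t1 = [0x81, 0x75, 0x36, 0x81]
t2 = [0x81, 0x36, 0x75, 0x81]

RES = [ 0x81  0x36  0x75  0x81 ]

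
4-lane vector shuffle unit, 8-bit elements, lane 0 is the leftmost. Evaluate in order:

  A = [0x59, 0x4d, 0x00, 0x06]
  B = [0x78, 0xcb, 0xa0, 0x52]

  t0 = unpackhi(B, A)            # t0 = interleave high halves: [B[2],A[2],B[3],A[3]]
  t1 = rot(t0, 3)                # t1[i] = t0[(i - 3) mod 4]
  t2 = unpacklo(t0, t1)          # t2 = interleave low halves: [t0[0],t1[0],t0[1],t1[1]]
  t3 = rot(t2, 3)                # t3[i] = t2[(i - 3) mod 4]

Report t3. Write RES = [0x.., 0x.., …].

RES = [0x00, 0x00, 0x52, 0xa0]

  t0: a0 00 52 06
  t1: 00 52 06 a0
  t2: a0 00 00 52
  t3: 00 00 52 a0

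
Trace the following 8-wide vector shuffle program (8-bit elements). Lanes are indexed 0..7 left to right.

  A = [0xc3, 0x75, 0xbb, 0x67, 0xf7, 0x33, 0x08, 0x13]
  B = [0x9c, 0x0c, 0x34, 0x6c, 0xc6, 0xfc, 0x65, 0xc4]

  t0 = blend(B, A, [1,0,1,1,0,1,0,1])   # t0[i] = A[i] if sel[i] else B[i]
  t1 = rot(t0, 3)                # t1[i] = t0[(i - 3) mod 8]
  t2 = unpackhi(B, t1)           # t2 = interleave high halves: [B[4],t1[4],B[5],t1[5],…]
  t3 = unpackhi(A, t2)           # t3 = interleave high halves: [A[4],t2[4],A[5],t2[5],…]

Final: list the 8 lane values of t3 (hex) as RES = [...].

RES = [ 0xf7  0x65  0x33  0x67  0x08  0xc4  0x13  0xc6 ]

  t0: c3 0c bb 67 c6 33 65 13
  t1: 33 65 13 c3 0c bb 67 c6
  t2: c6 0c fc bb 65 67 c4 c6
  t3: f7 65 33 67 08 c4 13 c6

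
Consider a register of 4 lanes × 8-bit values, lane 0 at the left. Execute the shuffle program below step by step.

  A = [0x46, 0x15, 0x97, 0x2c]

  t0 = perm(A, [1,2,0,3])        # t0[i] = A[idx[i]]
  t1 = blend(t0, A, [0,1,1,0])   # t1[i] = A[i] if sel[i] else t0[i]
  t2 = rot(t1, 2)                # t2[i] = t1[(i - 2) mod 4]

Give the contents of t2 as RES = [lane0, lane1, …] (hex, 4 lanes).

RES = [ 0x97  0x2c  0x15  0x15 ]

t0 = [0x15, 0x97, 0x46, 0x2c]
t1 = [0x15, 0x15, 0x97, 0x2c]
t2 = [0x97, 0x2c, 0x15, 0x15]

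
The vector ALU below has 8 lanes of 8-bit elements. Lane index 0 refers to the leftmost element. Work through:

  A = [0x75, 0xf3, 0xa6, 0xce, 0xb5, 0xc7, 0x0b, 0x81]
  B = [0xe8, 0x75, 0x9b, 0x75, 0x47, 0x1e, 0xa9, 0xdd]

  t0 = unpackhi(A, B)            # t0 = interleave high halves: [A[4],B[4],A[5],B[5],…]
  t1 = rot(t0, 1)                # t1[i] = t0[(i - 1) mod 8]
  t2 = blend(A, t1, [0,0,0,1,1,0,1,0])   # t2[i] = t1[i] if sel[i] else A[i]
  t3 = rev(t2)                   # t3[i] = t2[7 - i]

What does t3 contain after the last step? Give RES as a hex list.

t0 = [0xb5, 0x47, 0xc7, 0x1e, 0x0b, 0xa9, 0x81, 0xdd]
t1 = [0xdd, 0xb5, 0x47, 0xc7, 0x1e, 0x0b, 0xa9, 0x81]
t2 = [0x75, 0xf3, 0xa6, 0xc7, 0x1e, 0xc7, 0xa9, 0x81]
t3 = [0x81, 0xa9, 0xc7, 0x1e, 0xc7, 0xa6, 0xf3, 0x75]

RES = [0x81, 0xa9, 0xc7, 0x1e, 0xc7, 0xa6, 0xf3, 0x75]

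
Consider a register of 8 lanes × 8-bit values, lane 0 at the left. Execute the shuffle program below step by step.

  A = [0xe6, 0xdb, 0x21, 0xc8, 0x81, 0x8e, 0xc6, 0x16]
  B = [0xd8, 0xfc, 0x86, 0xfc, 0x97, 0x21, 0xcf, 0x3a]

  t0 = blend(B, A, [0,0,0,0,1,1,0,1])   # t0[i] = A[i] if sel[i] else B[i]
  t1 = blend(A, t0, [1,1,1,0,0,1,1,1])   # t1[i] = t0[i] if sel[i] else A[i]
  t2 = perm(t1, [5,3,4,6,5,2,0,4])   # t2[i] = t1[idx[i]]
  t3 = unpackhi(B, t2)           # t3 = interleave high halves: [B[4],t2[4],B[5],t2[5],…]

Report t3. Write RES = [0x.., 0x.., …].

RES = [0x97, 0x8e, 0x21, 0x86, 0xcf, 0xd8, 0x3a, 0x81]

t0 = [0xd8, 0xfc, 0x86, 0xfc, 0x81, 0x8e, 0xcf, 0x16]
t1 = [0xd8, 0xfc, 0x86, 0xc8, 0x81, 0x8e, 0xcf, 0x16]
t2 = [0x8e, 0xc8, 0x81, 0xcf, 0x8e, 0x86, 0xd8, 0x81]
t3 = [0x97, 0x8e, 0x21, 0x86, 0xcf, 0xd8, 0x3a, 0x81]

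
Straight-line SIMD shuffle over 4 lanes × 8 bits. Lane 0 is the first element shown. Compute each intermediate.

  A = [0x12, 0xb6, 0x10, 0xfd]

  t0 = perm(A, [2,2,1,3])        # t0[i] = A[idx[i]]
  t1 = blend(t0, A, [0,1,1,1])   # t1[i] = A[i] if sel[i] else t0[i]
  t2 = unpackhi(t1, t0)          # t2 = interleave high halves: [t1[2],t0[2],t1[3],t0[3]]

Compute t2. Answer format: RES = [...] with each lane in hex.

→ t0 |10|10|b6|fd|
→ t1 |10|b6|10|fd|
→ t2 |10|b6|fd|fd|

RES = [ 0x10  0xb6  0xfd  0xfd ]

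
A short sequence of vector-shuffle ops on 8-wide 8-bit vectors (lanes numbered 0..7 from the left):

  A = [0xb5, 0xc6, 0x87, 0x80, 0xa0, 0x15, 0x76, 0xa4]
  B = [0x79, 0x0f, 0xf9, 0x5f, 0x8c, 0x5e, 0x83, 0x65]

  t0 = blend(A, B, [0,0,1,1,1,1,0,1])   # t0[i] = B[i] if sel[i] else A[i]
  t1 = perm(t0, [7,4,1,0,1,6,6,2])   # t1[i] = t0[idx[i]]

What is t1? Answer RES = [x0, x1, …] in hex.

RES = [0x65, 0x8c, 0xc6, 0xb5, 0xc6, 0x76, 0x76, 0xf9]

t0 = [0xb5, 0xc6, 0xf9, 0x5f, 0x8c, 0x5e, 0x76, 0x65]
t1 = [0x65, 0x8c, 0xc6, 0xb5, 0xc6, 0x76, 0x76, 0xf9]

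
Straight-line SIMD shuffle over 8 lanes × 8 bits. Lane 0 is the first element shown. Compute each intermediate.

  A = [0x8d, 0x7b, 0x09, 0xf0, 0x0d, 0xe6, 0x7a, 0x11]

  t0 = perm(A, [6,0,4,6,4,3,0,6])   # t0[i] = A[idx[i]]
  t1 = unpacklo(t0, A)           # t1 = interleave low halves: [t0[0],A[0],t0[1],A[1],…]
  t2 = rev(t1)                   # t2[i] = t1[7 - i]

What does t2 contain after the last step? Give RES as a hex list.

RES = [0xf0, 0x7a, 0x09, 0x0d, 0x7b, 0x8d, 0x8d, 0x7a]

t0 = [0x7a, 0x8d, 0x0d, 0x7a, 0x0d, 0xf0, 0x8d, 0x7a]
t1 = [0x7a, 0x8d, 0x8d, 0x7b, 0x0d, 0x09, 0x7a, 0xf0]
t2 = [0xf0, 0x7a, 0x09, 0x0d, 0x7b, 0x8d, 0x8d, 0x7a]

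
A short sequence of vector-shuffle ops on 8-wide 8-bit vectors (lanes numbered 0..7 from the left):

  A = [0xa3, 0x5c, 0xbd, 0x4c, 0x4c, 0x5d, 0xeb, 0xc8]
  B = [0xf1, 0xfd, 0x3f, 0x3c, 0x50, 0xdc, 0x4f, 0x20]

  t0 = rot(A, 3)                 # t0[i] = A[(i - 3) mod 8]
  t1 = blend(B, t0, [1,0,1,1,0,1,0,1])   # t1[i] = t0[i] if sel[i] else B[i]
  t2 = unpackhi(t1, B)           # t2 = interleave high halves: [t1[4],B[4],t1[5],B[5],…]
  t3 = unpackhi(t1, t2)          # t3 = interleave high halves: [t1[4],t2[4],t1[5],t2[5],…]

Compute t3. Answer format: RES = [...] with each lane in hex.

RES = [0x50, 0x4f, 0xbd, 0x4f, 0x4f, 0x4c, 0x4c, 0x20]

→ t0 |5d|eb|c8|a3|5c|bd|4c|4c|
→ t1 |5d|fd|c8|a3|50|bd|4f|4c|
→ t2 |50|50|bd|dc|4f|4f|4c|20|
→ t3 |50|4f|bd|4f|4f|4c|4c|20|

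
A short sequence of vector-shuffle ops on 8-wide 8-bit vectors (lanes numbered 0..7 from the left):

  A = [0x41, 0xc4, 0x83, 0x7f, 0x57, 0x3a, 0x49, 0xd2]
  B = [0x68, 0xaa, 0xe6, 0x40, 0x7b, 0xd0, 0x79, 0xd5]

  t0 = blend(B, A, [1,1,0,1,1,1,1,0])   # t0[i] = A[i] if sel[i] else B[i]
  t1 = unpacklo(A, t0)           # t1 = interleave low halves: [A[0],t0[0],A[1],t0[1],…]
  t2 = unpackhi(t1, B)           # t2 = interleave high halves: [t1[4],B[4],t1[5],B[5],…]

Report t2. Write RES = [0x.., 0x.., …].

RES = [ 0x83  0x7b  0xe6  0xd0  0x7f  0x79  0x7f  0xd5 ]

→ t0 |41|c4|e6|7f|57|3a|49|d5|
→ t1 |41|41|c4|c4|83|e6|7f|7f|
→ t2 |83|7b|e6|d0|7f|79|7f|d5|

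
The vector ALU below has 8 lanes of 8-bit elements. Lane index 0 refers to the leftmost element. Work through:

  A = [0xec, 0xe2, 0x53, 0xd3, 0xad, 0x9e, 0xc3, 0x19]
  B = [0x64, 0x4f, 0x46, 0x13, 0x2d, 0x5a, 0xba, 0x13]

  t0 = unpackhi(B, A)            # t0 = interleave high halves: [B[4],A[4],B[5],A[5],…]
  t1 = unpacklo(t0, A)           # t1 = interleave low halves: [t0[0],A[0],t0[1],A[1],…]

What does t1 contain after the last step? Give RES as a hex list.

→ t0 |2d|ad|5a|9e|ba|c3|13|19|
→ t1 |2d|ec|ad|e2|5a|53|9e|d3|

RES = [0x2d, 0xec, 0xad, 0xe2, 0x5a, 0x53, 0x9e, 0xd3]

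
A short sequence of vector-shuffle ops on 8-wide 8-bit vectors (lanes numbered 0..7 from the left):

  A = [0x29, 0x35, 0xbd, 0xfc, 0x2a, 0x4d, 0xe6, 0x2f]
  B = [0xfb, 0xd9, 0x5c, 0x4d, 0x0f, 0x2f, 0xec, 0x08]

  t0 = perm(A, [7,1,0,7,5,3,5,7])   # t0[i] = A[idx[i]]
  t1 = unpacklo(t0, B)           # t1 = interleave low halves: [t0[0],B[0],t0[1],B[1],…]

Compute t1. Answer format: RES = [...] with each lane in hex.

RES = [0x2f, 0xfb, 0x35, 0xd9, 0x29, 0x5c, 0x2f, 0x4d]

→ t0 |2f|35|29|2f|4d|fc|4d|2f|
→ t1 |2f|fb|35|d9|29|5c|2f|4d|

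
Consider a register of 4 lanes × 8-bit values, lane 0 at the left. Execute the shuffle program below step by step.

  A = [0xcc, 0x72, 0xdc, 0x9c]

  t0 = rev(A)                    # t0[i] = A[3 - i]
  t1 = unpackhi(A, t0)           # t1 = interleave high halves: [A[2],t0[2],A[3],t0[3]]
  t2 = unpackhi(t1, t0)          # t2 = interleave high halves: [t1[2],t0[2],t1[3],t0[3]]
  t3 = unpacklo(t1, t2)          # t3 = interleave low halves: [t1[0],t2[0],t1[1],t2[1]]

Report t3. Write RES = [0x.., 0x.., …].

RES = [ 0xdc  0x9c  0x72  0x72 ]

→ t0 |9c|dc|72|cc|
→ t1 |dc|72|9c|cc|
→ t2 |9c|72|cc|cc|
→ t3 |dc|9c|72|72|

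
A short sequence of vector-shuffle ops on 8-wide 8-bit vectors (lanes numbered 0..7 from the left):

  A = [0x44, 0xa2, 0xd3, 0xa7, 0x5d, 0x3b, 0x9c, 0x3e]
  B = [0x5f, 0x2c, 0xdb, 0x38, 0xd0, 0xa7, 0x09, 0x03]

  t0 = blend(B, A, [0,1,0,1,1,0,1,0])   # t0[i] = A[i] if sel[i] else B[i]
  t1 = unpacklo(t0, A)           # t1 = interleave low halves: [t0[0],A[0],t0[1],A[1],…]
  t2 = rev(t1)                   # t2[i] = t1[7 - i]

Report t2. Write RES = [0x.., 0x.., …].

t0 = [0x5f, 0xa2, 0xdb, 0xa7, 0x5d, 0xa7, 0x9c, 0x03]
t1 = [0x5f, 0x44, 0xa2, 0xa2, 0xdb, 0xd3, 0xa7, 0xa7]
t2 = [0xa7, 0xa7, 0xd3, 0xdb, 0xa2, 0xa2, 0x44, 0x5f]

RES = [0xa7, 0xa7, 0xd3, 0xdb, 0xa2, 0xa2, 0x44, 0x5f]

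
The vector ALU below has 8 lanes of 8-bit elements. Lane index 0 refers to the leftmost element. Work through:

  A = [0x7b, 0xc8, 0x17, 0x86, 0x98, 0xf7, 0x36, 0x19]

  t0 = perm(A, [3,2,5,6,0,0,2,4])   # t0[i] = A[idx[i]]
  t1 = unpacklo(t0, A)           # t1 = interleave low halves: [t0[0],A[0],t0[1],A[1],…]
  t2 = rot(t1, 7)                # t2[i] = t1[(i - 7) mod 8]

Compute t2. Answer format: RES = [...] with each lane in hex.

RES = [ 0x7b  0x17  0xc8  0xf7  0x17  0x36  0x86  0x86 ]

  t0: 86 17 f7 36 7b 7b 17 98
  t1: 86 7b 17 c8 f7 17 36 86
  t2: 7b 17 c8 f7 17 36 86 86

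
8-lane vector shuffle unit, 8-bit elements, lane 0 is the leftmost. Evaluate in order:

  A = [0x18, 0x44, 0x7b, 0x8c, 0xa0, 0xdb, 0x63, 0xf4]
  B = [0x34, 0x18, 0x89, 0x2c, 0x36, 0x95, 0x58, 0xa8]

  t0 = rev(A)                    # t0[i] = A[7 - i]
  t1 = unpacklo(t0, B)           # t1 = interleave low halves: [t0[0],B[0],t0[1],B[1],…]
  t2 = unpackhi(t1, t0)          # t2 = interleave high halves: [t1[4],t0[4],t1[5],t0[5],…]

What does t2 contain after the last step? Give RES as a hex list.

t0 = [0xf4, 0x63, 0xdb, 0xa0, 0x8c, 0x7b, 0x44, 0x18]
t1 = [0xf4, 0x34, 0x63, 0x18, 0xdb, 0x89, 0xa0, 0x2c]
t2 = [0xdb, 0x8c, 0x89, 0x7b, 0xa0, 0x44, 0x2c, 0x18]

RES = [0xdb, 0x8c, 0x89, 0x7b, 0xa0, 0x44, 0x2c, 0x18]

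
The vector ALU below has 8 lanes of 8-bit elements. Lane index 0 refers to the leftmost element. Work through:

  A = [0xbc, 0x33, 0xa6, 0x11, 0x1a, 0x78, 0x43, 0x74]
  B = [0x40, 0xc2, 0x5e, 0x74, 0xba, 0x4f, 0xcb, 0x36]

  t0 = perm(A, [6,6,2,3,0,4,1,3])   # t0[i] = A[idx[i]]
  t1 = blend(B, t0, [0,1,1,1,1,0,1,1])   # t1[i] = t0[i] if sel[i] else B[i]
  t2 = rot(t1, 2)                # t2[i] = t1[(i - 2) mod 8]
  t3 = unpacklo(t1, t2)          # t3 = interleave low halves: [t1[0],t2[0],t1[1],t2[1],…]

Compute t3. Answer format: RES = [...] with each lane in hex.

  t0: 43 43 a6 11 bc 1a 33 11
  t1: 40 43 a6 11 bc 4f 33 11
  t2: 33 11 40 43 a6 11 bc 4f
  t3: 40 33 43 11 a6 40 11 43

RES = [ 0x40  0x33  0x43  0x11  0xa6  0x40  0x11  0x43 ]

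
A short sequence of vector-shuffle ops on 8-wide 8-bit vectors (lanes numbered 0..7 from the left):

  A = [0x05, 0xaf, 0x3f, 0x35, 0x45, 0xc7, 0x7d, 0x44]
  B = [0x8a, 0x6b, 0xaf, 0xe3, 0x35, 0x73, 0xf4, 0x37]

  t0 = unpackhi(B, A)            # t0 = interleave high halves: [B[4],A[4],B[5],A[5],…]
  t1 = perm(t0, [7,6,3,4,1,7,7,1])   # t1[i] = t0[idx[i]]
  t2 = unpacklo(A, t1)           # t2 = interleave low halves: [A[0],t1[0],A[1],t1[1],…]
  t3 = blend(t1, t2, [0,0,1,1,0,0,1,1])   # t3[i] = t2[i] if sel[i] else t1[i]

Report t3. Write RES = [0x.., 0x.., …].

  t0: 35 45 73 c7 f4 7d 37 44
  t1: 44 37 c7 f4 45 44 44 45
  t2: 05 44 af 37 3f c7 35 f4
  t3: 44 37 af 37 45 44 35 f4

RES = [ 0x44  0x37  0xaf  0x37  0x45  0x44  0x35  0xf4 ]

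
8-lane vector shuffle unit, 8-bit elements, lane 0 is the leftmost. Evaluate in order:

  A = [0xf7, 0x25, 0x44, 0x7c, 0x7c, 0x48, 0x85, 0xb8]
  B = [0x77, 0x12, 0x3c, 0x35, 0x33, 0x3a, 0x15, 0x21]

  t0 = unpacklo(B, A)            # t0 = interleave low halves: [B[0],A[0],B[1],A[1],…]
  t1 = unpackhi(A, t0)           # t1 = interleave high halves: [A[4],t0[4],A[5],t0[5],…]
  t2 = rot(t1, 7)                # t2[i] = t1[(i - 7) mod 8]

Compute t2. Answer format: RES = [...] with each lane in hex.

RES = [0x3c, 0x48, 0x44, 0x85, 0x35, 0xb8, 0x7c, 0x7c]

  t0: 77 f7 12 25 3c 44 35 7c
  t1: 7c 3c 48 44 85 35 b8 7c
  t2: 3c 48 44 85 35 b8 7c 7c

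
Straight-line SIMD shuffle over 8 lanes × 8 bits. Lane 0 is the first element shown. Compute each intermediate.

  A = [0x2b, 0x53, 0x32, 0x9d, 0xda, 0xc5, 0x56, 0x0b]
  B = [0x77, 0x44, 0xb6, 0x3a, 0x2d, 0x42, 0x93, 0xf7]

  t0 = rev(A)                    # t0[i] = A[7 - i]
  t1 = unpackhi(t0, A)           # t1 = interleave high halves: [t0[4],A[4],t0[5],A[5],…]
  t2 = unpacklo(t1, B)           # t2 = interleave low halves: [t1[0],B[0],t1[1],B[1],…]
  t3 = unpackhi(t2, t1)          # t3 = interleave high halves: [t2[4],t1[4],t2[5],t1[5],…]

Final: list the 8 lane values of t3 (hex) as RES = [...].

RES = [0x32, 0x53, 0xb6, 0x56, 0xc5, 0x2b, 0x3a, 0x0b]

  t0: 0b 56 c5 da 9d 32 53 2b
  t1: 9d da 32 c5 53 56 2b 0b
  t2: 9d 77 da 44 32 b6 c5 3a
  t3: 32 53 b6 56 c5 2b 3a 0b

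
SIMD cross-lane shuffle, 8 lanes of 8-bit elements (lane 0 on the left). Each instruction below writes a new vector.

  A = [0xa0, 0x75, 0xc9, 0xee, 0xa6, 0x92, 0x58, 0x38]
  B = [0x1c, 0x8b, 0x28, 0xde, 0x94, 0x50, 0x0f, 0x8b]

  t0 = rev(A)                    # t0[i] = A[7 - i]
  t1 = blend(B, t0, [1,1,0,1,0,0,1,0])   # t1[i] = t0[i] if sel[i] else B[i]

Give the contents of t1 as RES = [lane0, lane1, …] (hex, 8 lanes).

  t0: 38 58 92 a6 ee c9 75 a0
  t1: 38 58 28 a6 94 50 75 8b

RES = [0x38, 0x58, 0x28, 0xa6, 0x94, 0x50, 0x75, 0x8b]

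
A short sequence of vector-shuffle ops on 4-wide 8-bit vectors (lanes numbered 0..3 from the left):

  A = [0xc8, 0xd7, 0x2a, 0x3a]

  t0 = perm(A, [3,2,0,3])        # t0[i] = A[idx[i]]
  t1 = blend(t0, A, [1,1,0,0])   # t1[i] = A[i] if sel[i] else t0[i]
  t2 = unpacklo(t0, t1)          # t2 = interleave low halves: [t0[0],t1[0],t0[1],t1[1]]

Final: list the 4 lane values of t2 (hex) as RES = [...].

t0 = [0x3a, 0x2a, 0xc8, 0x3a]
t1 = [0xc8, 0xd7, 0xc8, 0x3a]
t2 = [0x3a, 0xc8, 0x2a, 0xd7]

RES = [ 0x3a  0xc8  0x2a  0xd7 ]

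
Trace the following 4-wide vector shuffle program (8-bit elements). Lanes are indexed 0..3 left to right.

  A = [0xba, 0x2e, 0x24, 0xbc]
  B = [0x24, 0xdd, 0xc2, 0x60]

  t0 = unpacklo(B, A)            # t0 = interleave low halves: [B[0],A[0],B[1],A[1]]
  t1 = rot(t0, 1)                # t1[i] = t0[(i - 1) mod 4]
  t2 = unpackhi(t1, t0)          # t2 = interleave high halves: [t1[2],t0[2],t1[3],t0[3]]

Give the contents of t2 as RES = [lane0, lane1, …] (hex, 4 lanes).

RES = [ 0xba  0xdd  0xdd  0x2e ]

  t0: 24 ba dd 2e
  t1: 2e 24 ba dd
  t2: ba dd dd 2e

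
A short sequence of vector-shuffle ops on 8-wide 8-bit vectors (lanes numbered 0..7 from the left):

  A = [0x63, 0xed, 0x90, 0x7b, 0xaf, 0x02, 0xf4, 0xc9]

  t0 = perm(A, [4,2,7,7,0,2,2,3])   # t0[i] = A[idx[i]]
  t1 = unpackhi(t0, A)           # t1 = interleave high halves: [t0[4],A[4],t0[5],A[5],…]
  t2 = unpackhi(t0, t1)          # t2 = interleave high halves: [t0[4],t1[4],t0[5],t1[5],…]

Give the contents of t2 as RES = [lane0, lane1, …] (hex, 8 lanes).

RES = [0x63, 0x90, 0x90, 0xf4, 0x90, 0x7b, 0x7b, 0xc9]

t0 = [0xaf, 0x90, 0xc9, 0xc9, 0x63, 0x90, 0x90, 0x7b]
t1 = [0x63, 0xaf, 0x90, 0x02, 0x90, 0xf4, 0x7b, 0xc9]
t2 = [0x63, 0x90, 0x90, 0xf4, 0x90, 0x7b, 0x7b, 0xc9]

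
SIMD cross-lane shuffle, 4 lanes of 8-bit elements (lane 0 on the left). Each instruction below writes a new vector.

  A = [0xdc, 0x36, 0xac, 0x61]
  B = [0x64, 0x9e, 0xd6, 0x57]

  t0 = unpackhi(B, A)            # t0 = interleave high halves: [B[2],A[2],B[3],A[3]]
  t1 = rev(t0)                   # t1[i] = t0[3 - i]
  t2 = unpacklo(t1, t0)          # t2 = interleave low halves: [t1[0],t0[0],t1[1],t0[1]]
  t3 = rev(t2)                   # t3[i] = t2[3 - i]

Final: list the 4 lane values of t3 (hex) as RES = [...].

t0 = [0xd6, 0xac, 0x57, 0x61]
t1 = [0x61, 0x57, 0xac, 0xd6]
t2 = [0x61, 0xd6, 0x57, 0xac]
t3 = [0xac, 0x57, 0xd6, 0x61]

RES = [ 0xac  0x57  0xd6  0x61 ]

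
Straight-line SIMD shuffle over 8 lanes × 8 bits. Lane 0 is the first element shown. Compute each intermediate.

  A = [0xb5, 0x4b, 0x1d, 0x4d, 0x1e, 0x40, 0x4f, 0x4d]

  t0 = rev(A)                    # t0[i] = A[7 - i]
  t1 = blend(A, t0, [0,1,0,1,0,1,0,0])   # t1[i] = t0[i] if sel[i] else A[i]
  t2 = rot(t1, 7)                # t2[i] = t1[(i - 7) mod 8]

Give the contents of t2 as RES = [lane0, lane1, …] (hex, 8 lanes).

→ t0 |4d|4f|40|1e|4d|1d|4b|b5|
→ t1 |b5|4f|1d|1e|1e|1d|4f|4d|
→ t2 |4f|1d|1e|1e|1d|4f|4d|b5|

RES = [0x4f, 0x1d, 0x1e, 0x1e, 0x1d, 0x4f, 0x4d, 0xb5]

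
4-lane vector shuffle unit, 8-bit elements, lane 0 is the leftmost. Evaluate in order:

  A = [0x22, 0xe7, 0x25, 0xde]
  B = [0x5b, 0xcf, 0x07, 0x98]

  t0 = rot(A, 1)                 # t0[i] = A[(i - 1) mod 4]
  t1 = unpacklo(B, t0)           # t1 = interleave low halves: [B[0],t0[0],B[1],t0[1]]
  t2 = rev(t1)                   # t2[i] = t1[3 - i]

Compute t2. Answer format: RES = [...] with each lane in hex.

RES = [ 0x22  0xcf  0xde  0x5b ]

t0 = [0xde, 0x22, 0xe7, 0x25]
t1 = [0x5b, 0xde, 0xcf, 0x22]
t2 = [0x22, 0xcf, 0xde, 0x5b]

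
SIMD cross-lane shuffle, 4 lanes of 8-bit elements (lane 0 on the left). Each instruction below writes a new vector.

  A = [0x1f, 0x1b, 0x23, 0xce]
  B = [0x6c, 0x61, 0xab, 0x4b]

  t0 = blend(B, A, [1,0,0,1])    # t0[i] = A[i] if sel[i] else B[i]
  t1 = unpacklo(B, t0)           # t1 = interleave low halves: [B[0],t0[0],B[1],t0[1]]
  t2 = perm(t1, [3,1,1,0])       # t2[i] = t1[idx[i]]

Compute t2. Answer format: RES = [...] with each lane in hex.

RES = [0x61, 0x1f, 0x1f, 0x6c]

  t0: 1f 61 ab ce
  t1: 6c 1f 61 61
  t2: 61 1f 1f 6c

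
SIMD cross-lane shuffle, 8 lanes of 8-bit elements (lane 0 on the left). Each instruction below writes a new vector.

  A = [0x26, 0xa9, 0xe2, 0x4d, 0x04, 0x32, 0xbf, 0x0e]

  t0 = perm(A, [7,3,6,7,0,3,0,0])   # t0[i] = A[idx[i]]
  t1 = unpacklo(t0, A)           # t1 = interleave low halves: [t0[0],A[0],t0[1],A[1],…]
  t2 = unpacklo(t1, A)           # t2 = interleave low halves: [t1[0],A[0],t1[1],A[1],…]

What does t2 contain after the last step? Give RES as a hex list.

  t0: 0e 4d bf 0e 26 4d 26 26
  t1: 0e 26 4d a9 bf e2 0e 4d
  t2: 0e 26 26 a9 4d e2 a9 4d

RES = [0x0e, 0x26, 0x26, 0xa9, 0x4d, 0xe2, 0xa9, 0x4d]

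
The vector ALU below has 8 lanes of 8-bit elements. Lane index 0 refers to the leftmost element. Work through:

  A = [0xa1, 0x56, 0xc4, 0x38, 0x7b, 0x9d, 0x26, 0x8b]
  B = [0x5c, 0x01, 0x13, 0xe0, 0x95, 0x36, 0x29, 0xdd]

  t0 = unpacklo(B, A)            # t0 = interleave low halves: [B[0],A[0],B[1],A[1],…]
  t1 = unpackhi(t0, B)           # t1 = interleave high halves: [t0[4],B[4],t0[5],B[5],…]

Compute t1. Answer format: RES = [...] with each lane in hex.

t0 = [0x5c, 0xa1, 0x01, 0x56, 0x13, 0xc4, 0xe0, 0x38]
t1 = [0x13, 0x95, 0xc4, 0x36, 0xe0, 0x29, 0x38, 0xdd]

RES = [ 0x13  0x95  0xc4  0x36  0xe0  0x29  0x38  0xdd ]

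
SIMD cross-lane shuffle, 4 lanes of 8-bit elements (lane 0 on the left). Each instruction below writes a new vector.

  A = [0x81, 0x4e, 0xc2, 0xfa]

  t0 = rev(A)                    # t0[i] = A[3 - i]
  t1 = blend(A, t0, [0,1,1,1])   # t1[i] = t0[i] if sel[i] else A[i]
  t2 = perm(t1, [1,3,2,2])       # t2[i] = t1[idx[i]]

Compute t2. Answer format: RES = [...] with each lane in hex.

t0 = [0xfa, 0xc2, 0x4e, 0x81]
t1 = [0x81, 0xc2, 0x4e, 0x81]
t2 = [0xc2, 0x81, 0x4e, 0x4e]

RES = [0xc2, 0x81, 0x4e, 0x4e]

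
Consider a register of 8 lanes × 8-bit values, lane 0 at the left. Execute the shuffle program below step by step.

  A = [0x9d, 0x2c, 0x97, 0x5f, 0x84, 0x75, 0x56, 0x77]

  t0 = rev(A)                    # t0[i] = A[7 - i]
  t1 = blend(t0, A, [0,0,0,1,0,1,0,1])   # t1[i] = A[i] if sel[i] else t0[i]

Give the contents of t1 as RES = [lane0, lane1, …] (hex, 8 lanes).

t0 = [0x77, 0x56, 0x75, 0x84, 0x5f, 0x97, 0x2c, 0x9d]
t1 = [0x77, 0x56, 0x75, 0x5f, 0x5f, 0x75, 0x2c, 0x77]

RES = [ 0x77  0x56  0x75  0x5f  0x5f  0x75  0x2c  0x77 ]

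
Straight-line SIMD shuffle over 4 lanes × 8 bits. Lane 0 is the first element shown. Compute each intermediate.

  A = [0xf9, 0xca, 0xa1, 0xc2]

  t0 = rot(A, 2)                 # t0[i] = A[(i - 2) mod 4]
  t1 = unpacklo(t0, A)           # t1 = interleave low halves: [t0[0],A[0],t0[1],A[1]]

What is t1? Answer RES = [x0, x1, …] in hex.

RES = [0xa1, 0xf9, 0xc2, 0xca]

→ t0 |a1|c2|f9|ca|
→ t1 |a1|f9|c2|ca|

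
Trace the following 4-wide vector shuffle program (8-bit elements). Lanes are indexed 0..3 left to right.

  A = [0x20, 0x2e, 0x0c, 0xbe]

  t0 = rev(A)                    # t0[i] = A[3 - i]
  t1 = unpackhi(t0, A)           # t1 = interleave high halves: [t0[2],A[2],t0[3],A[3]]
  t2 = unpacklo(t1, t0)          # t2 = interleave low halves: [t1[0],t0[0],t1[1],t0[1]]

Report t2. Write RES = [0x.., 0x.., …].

  t0: be 0c 2e 20
  t1: 2e 0c 20 be
  t2: 2e be 0c 0c

RES = [ 0x2e  0xbe  0x0c  0x0c ]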